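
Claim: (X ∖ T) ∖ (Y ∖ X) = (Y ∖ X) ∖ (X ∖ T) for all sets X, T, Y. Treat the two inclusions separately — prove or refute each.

(⊆) This inclusion fails. Take X = {1}, T = ∅, Y = ∅; then 1 ∈ (X ∖ T) ∖ (Y ∖ X) but 1 ∉ (Y ∖ X) ∖ (X ∖ T).

(⊇) This inclusion fails. Take X = ∅, T = ∅, Y = {1}; then 1 ∈ (Y ∖ X) ∖ (X ∖ T) but 1 ∉ (X ∖ T) ∖ (Y ∖ X).

Neither inclusion holds.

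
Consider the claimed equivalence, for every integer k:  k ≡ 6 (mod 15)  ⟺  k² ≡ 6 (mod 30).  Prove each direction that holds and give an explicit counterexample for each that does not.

(⟹) This fails: take k = 21. Then 21 ≡ 6 (mod 15), but 21² = 441 ≡ 21 (mod 30), not 6.

(⟸) This fails: take k = 24. Then 24² = 576 ≡ 6 (mod 30), yet 24 ≡ 9 (mod 15), not 6.

Neither direction holds.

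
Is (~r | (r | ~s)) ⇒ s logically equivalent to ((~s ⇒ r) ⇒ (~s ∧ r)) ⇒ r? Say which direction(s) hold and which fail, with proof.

Only the forward implication holds.

(⇐) This fails. Under s = F, r = T, the left side is false but the right side is true.

(⇒) Assume the antecedent. If s is true, ((~s ⇒ r) ⇒ (~s ∧ r)) ⇒ r reduces to true regardless of the other variables. If s is false, the antecedent cannot hold. Either way ((~s ⇒ r) ⇒ (~s ∧ r)) ⇒ r holds.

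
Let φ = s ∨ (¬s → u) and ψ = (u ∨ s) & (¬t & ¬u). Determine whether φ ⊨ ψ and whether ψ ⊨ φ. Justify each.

(→) This fails. Under t = F, u = T, s = F, the left side is true but the right side is false.

(←) Assume the antecedent. If t is true, the antecedent cannot hold. If t is false, the antecedent forces (t = F, u = F, s = T), and s ∨ (¬s → u) holds there. Either way s ∨ (¬s → u) holds.

Not equivalent: only (⇐) holds.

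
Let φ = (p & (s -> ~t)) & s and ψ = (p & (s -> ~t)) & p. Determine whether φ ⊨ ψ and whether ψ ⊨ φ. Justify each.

(⇒) holds; (⇐) fails.

(⟹) Assume the antecedent. If s is true, the antecedent forces (s = T, p = T, t = F), and (p & (s -> ~t)) & p holds there. If s is false, the antecedent cannot hold. Either way (p & (s -> ~t)) & p holds.

(⟸) This fails. Under s = F, p = T, t = F, the left side is false but the right side is true.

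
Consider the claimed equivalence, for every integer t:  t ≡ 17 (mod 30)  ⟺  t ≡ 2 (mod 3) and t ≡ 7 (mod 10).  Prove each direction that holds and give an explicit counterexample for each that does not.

Both implications hold.

(⇒) Suppose t ≡ 17 (mod 30); write t = 30j + 17. Since 3 ∣ 30, reducing mod 3 gives t ≡ 17 ≡ 2 (mod 3); since 10 ∣ 30, reducing mod 10 gives t ≡ 17 ≡ 7 (mod 10).

(⇐) Conversely, if t ≡ 2 (mod 3) and t ≡ 7 (mod 10), then by the Chinese remainder theorem t ≡ 17 (mod 30). This is exactly t ≡ 17 (mod 30).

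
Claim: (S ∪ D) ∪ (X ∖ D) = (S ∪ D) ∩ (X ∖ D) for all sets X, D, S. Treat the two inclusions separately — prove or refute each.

Forward inclusion. This inclusion fails. Take X = {1}, D = ∅, S = ∅; then 1 ∈ (S ∪ D) ∪ (X ∖ D) but 1 ∉ (S ∪ D) ∩ (X ∖ D).

Reverse inclusion. Let x ∈ (S ∪ D) ∩ (X ∖ D). Then x ∈ X ∩ S and x ∉ D, from which x ∈ (S ∪ D) ∪ (X ∖ D).

Only the reverse inclusion holds.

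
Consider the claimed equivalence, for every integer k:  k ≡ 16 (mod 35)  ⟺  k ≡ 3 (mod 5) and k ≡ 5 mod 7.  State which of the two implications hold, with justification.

Both directions fail.

Forward direction. This fails: k = 16 gives 16 ≡ 16 (mod 35) but 16 ≡ 1 (mod 5), so the conjunction on the right does not hold.

Converse. This fails: k = 33 satisfies both congruences on the right (33 ≡ 3 mod 5 and 33 ≡ 5 mod 7) yet 33 ≡ 33 (mod 35), not 16.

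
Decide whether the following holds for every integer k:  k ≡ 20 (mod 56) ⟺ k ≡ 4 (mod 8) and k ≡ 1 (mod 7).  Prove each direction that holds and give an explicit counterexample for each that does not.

Neither implication holds.

Forward direction. This fails: k = 20 gives 20 ≡ 20 (mod 56) but 20 ≡ 6 (mod 7), so the conjunction on the right does not hold.

Converse. This fails: k = 36 satisfies both congruences on the right (36 ≡ 4 mod 8 and 36 ≡ 1 mod 7) yet 36 ≡ 36 (mod 56), not 20.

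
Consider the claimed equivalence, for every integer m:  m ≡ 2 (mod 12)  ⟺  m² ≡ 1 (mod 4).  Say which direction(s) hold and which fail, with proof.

Neither implication holds.

Forward direction. This fails: take m = 2. Then 2 ≡ 2 (mod 12), but 2² = 4 ≡ 0 (mod 4), not 1.

Converse. This fails: take m = 1. Then 1² = 1 ≡ 1 (mod 4), yet 1 ≡ 1 (mod 12), not 2.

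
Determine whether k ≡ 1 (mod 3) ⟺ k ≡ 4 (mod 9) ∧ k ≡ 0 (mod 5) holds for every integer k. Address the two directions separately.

Forward direction. This fails: k = 1 gives 1 ≡ 1 (mod 3) but 1 ≡ 1 (mod 9), so the conjunction on the right does not hold.

Converse. If k ≡ 4 (mod 9) and k ≡ 0 (mod 5), then by the Chinese remainder theorem k ≡ 40 (mod 45). Since 40 ≡ 1 (mod 3) and 3 ∣ 45, we get k ≡ 1 (mod 3).

The forward direction fails; the converse holds.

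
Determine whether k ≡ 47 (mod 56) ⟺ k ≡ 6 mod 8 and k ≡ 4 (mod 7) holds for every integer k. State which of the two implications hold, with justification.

Neither implication holds.

(⟹) This fails: k = 47 gives 47 ≡ 47 (mod 56) but 47 ≡ 7 (mod 8), so the conjunction on the right does not hold.

(⟸) This fails: k = 46 satisfies both congruences on the right (46 ≡ 6 mod 8 and 46 ≡ 4 mod 7) yet 46 ≡ 46 (mod 56), not 47.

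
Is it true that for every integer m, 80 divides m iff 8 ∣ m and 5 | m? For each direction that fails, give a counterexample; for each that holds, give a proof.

(⇒) If 80 ∣ m, write m = 80q. Since 80 = 10·8, m = 8·(10q), so 8 ∣ m; and since 80 = 16·5, m = 5·(16q), so 5 ∣ m.

(⇐) This fails: take m = 40. Both 8 ∣ 40 and 5 ∣ 40, yet 40 is not a multiple of 80 (since 40 = 0·80 + 40), so 80 ∤ 40.

The forward direction holds; the converse fails.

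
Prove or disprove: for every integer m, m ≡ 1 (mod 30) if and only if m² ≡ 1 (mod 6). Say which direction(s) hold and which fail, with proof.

(⇒) holds; (⇐) fails.

(⟸) This fails: take m = 5. Then 5² = 25 ≡ 1 (mod 6), yet 5 ≡ 5 (mod 30), not 1.

(⟹) Suppose m ≡ 1 (mod 30). Then m² ≡ 1² = 1 (mod 30), and since 6 ∣ 30, also m² ≡ 1 (mod 6).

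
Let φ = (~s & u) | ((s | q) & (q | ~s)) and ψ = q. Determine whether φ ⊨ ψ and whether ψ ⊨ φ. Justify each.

[⇒] This fails. Under q = F, u = T, s = F, the left side is true but the right side is false.

[⇐] Assume the antecedent. If q is true, the consequent reduces to true regardless of the other variables. If q is false, the antecedent cannot hold. Either way the consequent holds.

(⇒) fails; (⇐) holds.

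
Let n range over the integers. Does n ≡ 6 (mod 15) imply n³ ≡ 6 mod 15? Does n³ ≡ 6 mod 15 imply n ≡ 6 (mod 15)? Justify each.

Both directions hold; the statement is true.

(←) Suppose n³ ≡ 6 (mod 15). The only residue r in {0, …, 14} with r³ ≡ 6 (mod 15) is r = 6, so n ≡ 6 (mod 15).

(→) Suppose n ≡ 6 (mod 15). Write n = 15j + 6. Then (15j + 6)³ = 3375j³ + 4050j² + 1620j + 216 = 15(225j³ + 270j² + 108j + 14) + 6, so n³ ≡ 6 (mod 15).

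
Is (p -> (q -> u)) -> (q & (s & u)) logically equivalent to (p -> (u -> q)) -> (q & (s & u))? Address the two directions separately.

(⇒) This fails. Under p = T, u = F, s = F, q = T, the left side is true but the right side is false.

(⇐) This fails. Under p = T, u = T, s = F, q = F, the left side is false but the right side is true.

(⇒) fails and (⇐) fails.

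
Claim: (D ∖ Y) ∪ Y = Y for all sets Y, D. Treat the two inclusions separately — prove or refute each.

The sets are not equal: only the reverse inclusion holds.

Reverse inclusion. Let x ∈ Y. Then either x ∈ Y and x ∉ D; or x ∈ Y ∩ D. In each case x ∈ (D ∖ Y) ∪ Y, so Y ⊆ (D ∖ Y) ∪ Y.

Forward inclusion. This inclusion fails. Take Y = ∅, D = {1}; then 1 ∈ (D ∖ Y) ∪ Y but 1 ∉ Y.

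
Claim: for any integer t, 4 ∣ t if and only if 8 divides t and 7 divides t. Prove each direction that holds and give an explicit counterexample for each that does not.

Only the reverse direction holds.

(→) This fails: take t = 4. Certainly 4 ∣ 4, but 8 ∤ 4.

(←) Suppose 8 ∣ t and 7 ∣ t. Any common multiple of 8 and 7 is a multiple of their lcm; here gcd(8, 7) = 1, so lcm(8, 7) = 8·7 = 56, so 56 ∣ t. Since 4 ∣ 56, it follows that 4 ∣ t.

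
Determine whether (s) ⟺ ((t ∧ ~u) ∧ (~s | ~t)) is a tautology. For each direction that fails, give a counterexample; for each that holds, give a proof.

Neither direction holds.

[⇒] This fails. Under s = T, t = F, u = F, the left side is true but the right side is false.

[⇐] This fails. Under s = F, t = T, u = F, the left side is false but the right side is true.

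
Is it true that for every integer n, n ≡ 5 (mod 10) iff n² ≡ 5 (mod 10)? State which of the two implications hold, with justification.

(→) Suppose n ≡ 5 (mod 10). Write n = 10j + 5. Then (10j + 5)² = 100j² + 100j + 25 = 10(10j² + 10j + 2) + 5, so n² ≡ 5 (mod 10).

(←) Conversely, suppose n² ≡ 5 (mod 10). The only residue r in {0, …, 9} with r² ≡ 5 (mod 10) is r = 5, so n ≡ 5 (mod 10).

The biconditional holds.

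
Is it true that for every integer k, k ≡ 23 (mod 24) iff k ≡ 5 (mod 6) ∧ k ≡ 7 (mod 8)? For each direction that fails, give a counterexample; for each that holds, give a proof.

(→) Suppose k ≡ 23 (mod 24); write k = 24j + 23. Since 6 ∣ 24, reducing mod 6 gives k ≡ 23 ≡ 5 (mod 6); since 8 ∣ 24, reducing mod 8 gives k ≡ 23 ≡ 7 (mod 8).

(←) Conversely, if k ≡ 5 (mod 6) and k ≡ 7 (mod 8), then by the Chinese remainder theorem k ≡ 23 (mod 24). This is exactly k ≡ 23 (mod 24).

Equivalent; both directions hold.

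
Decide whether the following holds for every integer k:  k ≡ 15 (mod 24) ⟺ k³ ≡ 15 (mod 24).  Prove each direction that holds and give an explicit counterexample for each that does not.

(⟸) Suppose k³ ≡ 15 (mod 24). The only residue r in {0, …, 23} with r³ ≡ 15 (mod 24) is r = 15, so k ≡ 15 (mod 24).

(⟹) Suppose k ≡ 15 (mod 24). Write k = 24j + 15. Then (24j + 15)³ = 13824j³ + 25920j² + 16200j + 3375 = 24(576j³ + 1080j² + 675j + 140) + 15, so k³ ≡ 15 (mod 24).

Both directions hold.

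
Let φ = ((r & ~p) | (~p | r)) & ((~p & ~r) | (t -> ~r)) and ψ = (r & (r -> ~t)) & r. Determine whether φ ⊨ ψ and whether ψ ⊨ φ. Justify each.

Only the reverse direction holds.

(←) Assume the antecedent. If r is true, the antecedent forces (r = T, p = F, t = F) or (r = T, p = T, t = F), and the consequent holds there. If r is false, the antecedent cannot hold. Either way the consequent holds.

(→) This fails. Under r = F, p = F, t = F, the left side is true but the right side is false.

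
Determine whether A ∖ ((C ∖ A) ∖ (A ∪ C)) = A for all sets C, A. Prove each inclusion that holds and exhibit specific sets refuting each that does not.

The two sets are equal.

Forward inclusion. Let x ∈ A ∖ ((C ∖ A) ∖ (A ∪ C)). Then either x ∈ A and x ∉ C; or x ∈ C ∩ A. In each case x ∈ A, so A ∖ ((C ∖ A) ∖ (A ∪ C)) ⊆ A.

Reverse inclusion. Let x ∈ A. Then either x ∈ A and x ∉ C; or x ∈ C ∩ A. In each case x ∈ A ∖ ((C ∖ A) ∖ (A ∪ C)), so A ⊆ A ∖ ((C ∖ A) ∖ (A ∪ C)).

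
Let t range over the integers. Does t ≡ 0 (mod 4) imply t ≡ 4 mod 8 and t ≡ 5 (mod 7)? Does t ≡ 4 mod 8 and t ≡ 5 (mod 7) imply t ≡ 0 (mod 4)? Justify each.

Only the reverse direction holds.

Forward direction. This fails: t = 0 gives 0 ≡ 0 (mod 4) but 0 ≡ 0 (mod 8), so the conjunction on the right does not hold.

Converse. If t ≡ 4 (mod 8) and t ≡ 5 (mod 7), then by the Chinese remainder theorem t ≡ 12 (mod 56). Since 12 ≡ 0 (mod 4) and 4 ∣ 56, we get t ≡ 0 (mod 4).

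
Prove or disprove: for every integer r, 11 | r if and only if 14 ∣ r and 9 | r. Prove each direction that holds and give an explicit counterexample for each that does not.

Both directions fail.

(⇒) This fails: take r = 11. Certainly 11 ∣ 11, but 14 ∤ 11.

(⇐) This fails: take r = 126. Both 14 ∣ 126 and 9 ∣ 126, yet 126 is not a multiple of 11 (since 126 = 11·11 + 5), so 11 ∤ 126.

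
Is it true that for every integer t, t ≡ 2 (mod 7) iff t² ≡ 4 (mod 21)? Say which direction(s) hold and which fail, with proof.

Both directions fail.

(⇒) This fails: take t = 9. Then 9 ≡ 2 (mod 7), but 9² = 81 ≡ 18 (mod 21), not 4.

(⇐) This fails: take t = 5. Then 5² = 25 ≡ 4 (mod 21), yet 5 ≡ 5 (mod 7), not 2.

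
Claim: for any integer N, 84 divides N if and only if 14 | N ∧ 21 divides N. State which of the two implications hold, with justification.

(⇒) If 84 ∣ N, write N = 84q. Since 84 = 6·14, N = 14·(6q), so 14 ∣ N; and since 84 = 4·21, N = 21·(4q), so 21 ∣ N.

(⇐) This fails: take N = 42. Both 14 ∣ 42 and 21 ∣ 42, yet 42 is not a multiple of 84 (since 42 = 0·84 + 42), so 84 ∤ 42.

Not equivalent: only (⇒) holds.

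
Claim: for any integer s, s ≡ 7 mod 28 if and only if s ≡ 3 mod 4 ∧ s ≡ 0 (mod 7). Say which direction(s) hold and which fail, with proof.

Both implications hold.

[⇒] Suppose s ≡ 7 (mod 28); write s = 28j + 7. Since 4 ∣ 28, reducing mod 4 gives s ≡ 7 ≡ 3 (mod 4); since 7 ∣ 28, reducing mod 7 gives s ≡ 7 ≡ 0 (mod 7).

[⇐] Conversely, if s ≡ 3 (mod 4) and s ≡ 0 (mod 7), then by the Chinese remainder theorem s ≡ 7 (mod 28). This is exactly s ≡ 7 (mod 28).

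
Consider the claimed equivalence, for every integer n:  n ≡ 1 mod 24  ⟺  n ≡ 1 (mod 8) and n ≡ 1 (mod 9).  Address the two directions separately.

Only the converse holds.

(⇒) This fails: n = 25 gives 25 ≡ 1 (mod 24) but 25 ≡ 7 (mod 9), so the conjunction on the right does not hold.

(⇐) Conversely, if n ≡ 1 (mod 8) and n ≡ 1 (mod 9), then by the Chinese remainder theorem n ≡ 1 (mod 72). Since 1 ≡ 1 (mod 24) and 24 ∣ 72, we get n ≡ 1 (mod 24).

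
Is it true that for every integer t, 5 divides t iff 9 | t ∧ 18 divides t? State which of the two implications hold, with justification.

Neither implication holds.

Forward direction. This fails: take t = 5. Certainly 5 ∣ 5, but 9 ∤ 5.

Converse. This fails: take t = 18. Both 9 ∣ 18 and 18 ∣ 18, yet 18 is not a multiple of 5 (since 18 = 3·5 + 3), so 5 ∤ 18.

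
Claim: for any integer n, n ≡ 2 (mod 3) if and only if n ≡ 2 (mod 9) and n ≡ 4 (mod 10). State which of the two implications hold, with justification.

(⇒) This fails: n = 2 gives 2 ≡ 2 (mod 3) but 2 ≡ 2 (mod 10), so the conjunction on the right does not hold.

(⇐) Conversely, if n ≡ 2 (mod 9) and n ≡ 4 (mod 10), then by the Chinese remainder theorem n ≡ 74 (mod 90). Since 74 ≡ 2 (mod 3) and 3 ∣ 90, we get n ≡ 2 (mod 3).

Only the reverse direction holds.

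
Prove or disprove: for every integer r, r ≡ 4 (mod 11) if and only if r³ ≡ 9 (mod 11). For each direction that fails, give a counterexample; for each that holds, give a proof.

Both directions hold; the statement is true.

(⇐) For the converse, argue contrapositively. If r ≢ 4 (mod 11), then r is congruent to one of 0, 1, 2, 3, 5, 6, 7, 8, 9, 10 modulo 11, and these give r³ ≡ 0, 1, 8, 5, 4, 7, 2, 6, 3, 10 respectively — never 9.

(⇒) Suppose r ≡ 4 (mod 11). Write r = 11j + 4. Then (11j + 4)³ = 1331j³ + 1452j² + 528j + 64 = 11(121j³ + 132j² + 48j + 5) + 9, so r³ ≡ 9 (mod 11).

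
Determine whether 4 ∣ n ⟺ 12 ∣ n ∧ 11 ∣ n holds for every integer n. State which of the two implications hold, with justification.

[⇒] This fails: take n = 4. Certainly 4 ∣ 4, but 12 ∤ 4.

[⇐] Suppose 12 ∣ n and 11 ∣ n. Any common multiple of 12 and 11 is a multiple of their lcm; here gcd(12, 11) = 1, so lcm(12, 11) = 12·11 = 132, so 132 ∣ n. Since 4 ∣ 132, it follows that 4 ∣ n.

Only the converse holds.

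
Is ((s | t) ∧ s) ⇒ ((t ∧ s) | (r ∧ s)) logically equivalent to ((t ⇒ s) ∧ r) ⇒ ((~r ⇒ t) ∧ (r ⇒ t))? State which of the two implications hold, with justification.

[⇒] This fails. Under s = F, r = T, t = F, the left side is true but the right side is false.

[⇐] This fails. Under s = T, r = F, t = F, the left side is false but the right side is true.

(⇒) fails and (⇐) fails.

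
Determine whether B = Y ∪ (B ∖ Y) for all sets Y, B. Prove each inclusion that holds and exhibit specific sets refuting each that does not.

Only the forward inclusion holds.

(⊆) Let x ∈ B. Then either x ∈ B and x ∉ Y; or x ∈ Y ∩ B. In each case x ∈ Y ∪ (B ∖ Y), so B ⊆ Y ∪ (B ∖ Y).

(⊇) This inclusion fails. Take Y = {1}, B = ∅; then 1 ∈ Y ∪ (B ∖ Y) but 1 ∉ B.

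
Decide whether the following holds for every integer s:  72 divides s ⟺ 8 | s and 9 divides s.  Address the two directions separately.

Converse. Suppose 8 ∣ s and 9 ∣ s. Any common multiple of 8 and 9 is a multiple of their lcm; here gcd(8, 9) = 1, so lcm(8, 9) = 8·9 = 72, so 72 ∣ s.

Forward direction. If 72 ∣ s, write s = 72q. Since 72 = 9·8, s = 8·(9q), so 8 ∣ s; and since 72 = 8·9, s = 9·(8q), so 9 ∣ s.

The biconditional holds.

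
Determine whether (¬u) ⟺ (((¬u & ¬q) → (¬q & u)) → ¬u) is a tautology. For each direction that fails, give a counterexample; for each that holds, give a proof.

Equivalent; both directions hold.

(⟹) Assume the antecedent. If q is true, the antecedent forces (q = T, u = F), and ((¬u & ¬q) → (¬q & u)) → ¬u holds there. If q is false, the antecedent forces (q = F, u = F), and ((¬u & ¬q) → (¬q & u)) → ¬u holds there. Either way ((¬u & ¬q) → (¬q & u)) → ¬u holds.

(⟸) Assume the antecedent. If q is true, the antecedent forces (q = T, u = F), and ¬u holds there. If q is false, the antecedent forces (q = F, u = F), and ¬u holds there. Either way ¬u holds.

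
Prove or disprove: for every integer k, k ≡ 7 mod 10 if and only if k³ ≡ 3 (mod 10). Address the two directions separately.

[⇒] Suppose k ≡ 7 mod 10. Write k = 10j + 7. Then (10j + 7)³ = 1000j³ + 2100j² + 1470j + 343 = 10(100j³ + 210j² + 147j + 34) + 3, so k³ ≡ 3 (mod 10).

[⇐] Conversely, suppose k³ ≡ 3 (mod 10). The only residue r in {0, …, 9} with r³ ≡ 3 (mod 10) is r = 7, so k ≡ 7 (mod 10).

The biconditional holds.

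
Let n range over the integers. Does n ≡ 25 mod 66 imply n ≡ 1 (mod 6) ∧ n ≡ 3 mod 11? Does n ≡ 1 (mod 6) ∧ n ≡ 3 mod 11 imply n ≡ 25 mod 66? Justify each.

Forward direction. Suppose n ≡ 25 (mod 66); write n = 66j + 25. Since 6 ∣ 66, reducing mod 6 gives n ≡ 25 ≡ 1 (mod 6); since 11 ∣ 66, reducing mod 11 gives n ≡ 25 ≡ 3 (mod 11).

Converse. If n ≡ 1 (mod 6) and n ≡ 3 (mod 11), then by the Chinese remainder theorem n ≡ 25 (mod 66). This is exactly n ≡ 25 (mod 66).

Both directions hold; the statement is true.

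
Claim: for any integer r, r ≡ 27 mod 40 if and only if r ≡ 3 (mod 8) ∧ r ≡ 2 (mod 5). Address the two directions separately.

(←) If r ≡ 3 (mod 8) and r ≡ 2 (mod 5), then by the Chinese remainder theorem r ≡ 27 (mod 40). This is exactly r ≡ 27 (mod 40).

(→) Suppose r ≡ 27 (mod 40); write r = 40j + 27. Since 8 ∣ 40, reducing mod 8 gives r ≡ 27 ≡ 3 (mod 8); since 5 ∣ 40, reducing mod 5 gives r ≡ 27 ≡ 2 (mod 5).

Equivalent; both directions hold.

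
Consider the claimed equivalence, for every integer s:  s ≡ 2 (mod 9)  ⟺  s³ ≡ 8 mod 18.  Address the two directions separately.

(⇒) fails and (⇐) fails.

(⟹) This fails: take s = 11. Then 11 ≡ 2 (mod 9), but 11³ = 1331 ≡ 17 (mod 18), not 8.

(⟸) This fails: take s = 8. Then 8³ = 512 ≡ 8 (mod 18), yet 8 ≡ 8 (mod 9), not 2.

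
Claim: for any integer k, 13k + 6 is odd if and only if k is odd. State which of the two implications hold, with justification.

(→) Suppose 13k + 6 is odd. Since 13 is odd, 13k and k have the same parity, so 13k + 6 ≡ k + 6 (mod 2). As 6 is even, 13k + 6 is odd exactly when k is odd. Thus k is odd.

(←) Conversely, suppose k is odd; write k = 2j + 1. Then 13k + 6 = 13·(2j + 1) + 6 = 2·13j + 19, which is odd.

Both implications hold.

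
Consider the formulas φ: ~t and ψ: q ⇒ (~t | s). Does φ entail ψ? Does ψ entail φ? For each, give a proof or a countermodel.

Not equivalent: only (⇒) holds.

[⇒] Assume the antecedent. If q is true, the antecedent forces (q = T, t = F, s = F) or (q = T, t = F, s = T), and q ⇒ (~t | s) holds there. If q is false, q ⇒ (~t | s) reduces to true regardless of the other variables. Either way q ⇒ (~t | s) holds.

[⇐] This fails. Under q = F, t = T, s = F, the left side is false but the right side is true.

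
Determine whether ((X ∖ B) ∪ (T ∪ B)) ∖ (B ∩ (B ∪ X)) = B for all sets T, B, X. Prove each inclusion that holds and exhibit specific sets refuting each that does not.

Both inclusions fail.

(⊆) This inclusion fails. Take T = {1}, B = ∅, X = ∅; then 1 ∈ ((X ∖ B) ∪ (T ∪ B)) ∖ (B ∩ (B ∪ X)) but 1 ∉ B.

(⊇) This inclusion fails. Take T = ∅, B = {1}, X = ∅; then 1 ∈ B but 1 ∉ ((X ∖ B) ∪ (T ∪ B)) ∖ (B ∩ (B ∪ X)).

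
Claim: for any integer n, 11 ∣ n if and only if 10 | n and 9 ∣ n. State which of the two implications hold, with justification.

Neither direction holds.

(⟹) This fails: take n = 11. Certainly 11 ∣ 11, but 10 ∤ 11.

(⟸) This fails: take n = 90. Both 10 ∣ 90 and 9 ∣ 90, yet 90 is not a multiple of 11 (since 90 = 8·11 + 2), so 11 ∤ 90.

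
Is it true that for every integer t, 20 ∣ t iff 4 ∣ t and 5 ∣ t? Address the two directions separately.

[⇒] If 20 ∣ t, write t = 20q. Since 20 = 5·4, t = 4·(5q), so 4 ∣ t; and since 20 = 4·5, t = 5·(4q), so 5 ∣ t.

[⇐] Suppose 4 ∣ t and 5 ∣ t. Any common multiple of 4 and 5 is a multiple of their lcm; here gcd(4, 5) = 1, so lcm(4, 5) = 4·5 = 20, so 20 ∣ t.

Both directions hold.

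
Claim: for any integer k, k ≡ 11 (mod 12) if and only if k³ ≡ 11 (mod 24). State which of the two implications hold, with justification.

Converse. The residues r modulo 24 with r³ ≡ 11 (mod 24) are exactly {11}, and each is ≡ 11 (mod 12).

Forward direction. This fails: take k = 23. Then 23 ≡ 11 (mod 12), but 23³ = 12167 ≡ 23 (mod 24), not 11.

Not equivalent: only (⇐) holds.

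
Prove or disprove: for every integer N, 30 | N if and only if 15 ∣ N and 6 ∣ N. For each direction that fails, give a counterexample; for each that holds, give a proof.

Forward direction. If 30 ∣ N, write N = 30q. Since 30 = 2·15, N = 15·(2q), so 15 ∣ N; and since 30 = 5·6, N = 6·(5q), so 6 ∣ N.

Converse. Suppose 15 ∣ N and 6 ∣ N. Any common multiple of 15 and 6 is a multiple of their lcm; here lcm(15, 6) = 15·6/gcd(15, 6) = 90/3 = 30, so 30 ∣ N.

Both directions hold; the statement is true.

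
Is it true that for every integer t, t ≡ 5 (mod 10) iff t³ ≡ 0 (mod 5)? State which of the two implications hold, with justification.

Only the forward implication holds.

[⇒] Suppose t ≡ 5 (mod 10). Then t³ ≡ 5³ = 125 (mod 10), and since 5 ∣ 10, also t³ ≡ 0 (mod 5).

[⇐] This fails: take t = 0. Then 0³ = 0 ≡ 0 (mod 5), yet 0 ≡ 0 (mod 10), not 5.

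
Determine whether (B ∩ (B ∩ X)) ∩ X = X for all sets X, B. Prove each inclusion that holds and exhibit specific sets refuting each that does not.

(⊆) holds; (⊇) fails.

Forward inclusion. Let x ∈ (B ∩ (B ∩ X)) ∩ X. Then x ∈ X ∩ B, from which x ∈ X.

Reverse inclusion. This inclusion fails. Take X = {1}, B = ∅; then 1 ∈ X but 1 ∉ (B ∩ (B ∩ X)) ∩ X.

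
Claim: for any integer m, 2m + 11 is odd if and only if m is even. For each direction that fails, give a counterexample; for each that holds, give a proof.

(⇐) Suppose m is even. Since 2 is even, 2m is even for every m, so 2m + 11 has the same parity as 11, which is odd. Hence 2m + 11 is odd.

(⇒) This fails: take m = 7. Then 2m + 11 = 25, which is odd, yet m = 7 is odd, not even.

(⇒) fails; (⇐) holds.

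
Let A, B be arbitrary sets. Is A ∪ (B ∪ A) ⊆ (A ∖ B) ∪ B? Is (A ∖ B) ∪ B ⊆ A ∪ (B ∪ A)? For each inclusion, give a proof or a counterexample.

Both inclusions hold; the sets are equal.

(⊆) Let x ∈ A ∪ (B ∪ A). Then either x ∈ A and x ∉ B; or x ∈ B and x ∉ A; or x ∈ A ∩ B. In each case x ∈ (A ∖ B) ∪ B, so A ∪ (B ∪ A) ⊆ (A ∖ B) ∪ B.

(⊇) Let x ∈ (A ∖ B) ∪ B. Then either x ∈ A and x ∉ B; or x ∈ B and x ∉ A; or x ∈ A ∩ B. In each case x ∈ A ∪ (B ∪ A), so (A ∖ B) ∪ B ⊆ A ∪ (B ∪ A).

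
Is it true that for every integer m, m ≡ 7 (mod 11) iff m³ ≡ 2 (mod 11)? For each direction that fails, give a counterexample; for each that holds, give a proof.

(←) Suppose m³ ≡ 2 (mod 11). The only residue r in {0, …, 10} with r³ ≡ 2 (mod 11) is r = 7, so m ≡ 7 (mod 11).

(→) Suppose m ≡ 7 (mod 11). Write m = 11j + 7. Then (11j + 7)³ = 1331j³ + 2541j² + 1617j + 343 = 11(121j³ + 231j² + 147j + 31) + 2, so m³ ≡ 2 (mod 11).

Equivalent; both directions hold.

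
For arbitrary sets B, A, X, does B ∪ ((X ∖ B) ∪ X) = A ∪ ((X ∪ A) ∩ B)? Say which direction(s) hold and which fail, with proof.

(⟹) This inclusion fails. Take B = {1}, A = ∅, X = ∅; then 1 ∈ B ∪ ((X ∖ B) ∪ X) but 1 ∉ A ∪ ((X ∪ A) ∩ B).

(⟸) This inclusion fails. Take B = ∅, A = {1}, X = ∅; then 1 ∈ A ∪ ((X ∪ A) ∩ B) but 1 ∉ B ∪ ((X ∖ B) ∪ X).

(⊆) fails and (⊇) fails.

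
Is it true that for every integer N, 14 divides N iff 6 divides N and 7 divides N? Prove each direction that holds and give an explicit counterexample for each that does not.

(⇐) Suppose 6 ∣ N and 7 ∣ N. Any common multiple of 6 and 7 is a multiple of their lcm; here gcd(6, 7) = 1, so lcm(6, 7) = 6·7 = 42, so 42 ∣ N. Since 14 ∣ 42, it follows that 14 ∣ N.

(⇒) This fails: take N = 14. Certainly 14 ∣ 14, but 6 ∤ 14.

The forward direction fails; the converse holds.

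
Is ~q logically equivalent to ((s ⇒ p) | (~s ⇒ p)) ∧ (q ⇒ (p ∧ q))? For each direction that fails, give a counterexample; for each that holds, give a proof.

(⟹) Assume the antecedent. If p is true, the consequent reduces to true regardless of the other variables. If p is false, the antecedent forces (p = F, s = F, q = F) or (p = F, s = T, q = F), and the consequent holds there. Either way the consequent holds.

(⟸) This fails. Under p = T, s = F, q = T, the left side is false but the right side is true.

Only the forward direction holds.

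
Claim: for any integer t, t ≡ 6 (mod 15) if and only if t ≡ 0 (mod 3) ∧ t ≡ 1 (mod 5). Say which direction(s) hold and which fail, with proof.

(⟹) Suppose t ≡ 6 (mod 15); write t = 15j + 6. Since 3 ∣ 15, reducing mod 3 gives t ≡ 6 ≡ 0 (mod 3); since 5 ∣ 15, reducing mod 5 gives t ≡ 6 ≡ 1 (mod 5).

(⟸) Conversely, if t ≡ 0 (mod 3) and t ≡ 1 (mod 5), then by the Chinese remainder theorem t ≡ 6 (mod 15). This is exactly t ≡ 6 (mod 15).

Both implications hold.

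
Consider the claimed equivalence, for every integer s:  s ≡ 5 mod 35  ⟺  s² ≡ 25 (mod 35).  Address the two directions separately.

Forward direction. Suppose s ≡ 5 mod 35. Write s = 35j + 5. Then (35j + 5)² = 1225j² + 350j + 25 = 35(35j² + 10j) + 25, so s² ≡ 25 (mod 35).

Converse. This fails: take s = 30. Then 30² = 900 ≡ 25 (mod 35), yet 30 ≡ 30 (mod 35), not 5.

Not equivalent: only (⇒) holds.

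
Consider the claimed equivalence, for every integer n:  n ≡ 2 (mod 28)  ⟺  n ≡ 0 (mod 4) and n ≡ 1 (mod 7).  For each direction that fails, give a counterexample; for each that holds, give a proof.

(→) This fails: n = 2 gives 2 ≡ 2 (mod 28) but 2 ≡ 2 (mod 4), so the conjunction on the right does not hold.

(←) This fails: n = 8 satisfies both congruences on the right (8 ≡ 0 mod 4 and 8 ≡ 1 mod 7) yet 8 ≡ 8 (mod 28), not 2.

(⇒) fails and (⇐) fails.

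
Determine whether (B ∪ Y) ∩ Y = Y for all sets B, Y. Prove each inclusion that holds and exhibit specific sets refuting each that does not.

Both inclusions hold; the sets are equal.

(⊆) Let x ∈ (B ∪ Y) ∩ Y. Then either x ∈ Y and x ∉ B; or x ∈ B ∩ Y. In each case x ∈ Y, so (B ∪ Y) ∩ Y ⊆ Y.

(⊇) Let x ∈ Y. Then either x ∈ Y and x ∉ B; or x ∈ B ∩ Y. In each case x ∈ (B ∪ Y) ∩ Y, so Y ⊆ (B ∪ Y) ∩ Y.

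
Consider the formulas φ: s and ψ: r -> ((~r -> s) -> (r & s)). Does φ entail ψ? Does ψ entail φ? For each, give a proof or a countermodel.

(⇒) Assume the antecedent. If r is true, the antecedent forces (r = T, s = T), and r -> ((~r -> s) -> (r & s)) holds there. If r is false, r -> ((~r -> s) -> (r & s)) reduces to true regardless of the other variables. Either way r -> ((~r -> s) -> (r & s)) holds.

(⇐) This fails. Under r = F, s = F, the left side is false but the right side is true.

Not equivalent: only (⇒) holds.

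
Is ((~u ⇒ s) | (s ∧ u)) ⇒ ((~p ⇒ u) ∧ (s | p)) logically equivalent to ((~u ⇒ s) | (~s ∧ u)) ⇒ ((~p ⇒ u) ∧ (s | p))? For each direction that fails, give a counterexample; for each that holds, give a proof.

Both directions hold.

(⇒) Assume the antecedent. If p is true, the consequent reduces to true regardless of the other variables. If p is false, the antecedent forces (s = F, u = F, p = F) or (s = T, u = T, p = F), and the consequent holds there. Either way the consequent holds.

(⇐) Assume the antecedent. If p is true, the consequent reduces to true regardless of the other variables. If p is false, the antecedent forces (s = F, u = F, p = F) or (s = T, u = T, p = F), and the consequent holds there. Either way the consequent holds.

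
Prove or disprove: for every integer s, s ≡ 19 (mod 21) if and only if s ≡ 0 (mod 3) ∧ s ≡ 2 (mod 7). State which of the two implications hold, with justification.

Neither implication holds.

(⟹) This fails: s = 19 gives 19 ≡ 19 (mod 21) but 19 ≡ 1 (mod 3), so the conjunction on the right does not hold.

(⟸) This fails: s = 9 satisfies both congruences on the right (9 ≡ 0 mod 3 and 9 ≡ 2 mod 7) yet 9 ≡ 9 (mod 21), not 19.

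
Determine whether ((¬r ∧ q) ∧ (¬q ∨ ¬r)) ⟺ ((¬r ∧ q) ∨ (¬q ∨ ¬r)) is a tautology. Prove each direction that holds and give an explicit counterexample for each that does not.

(⇒) holds; (⇐) fails.

(⟸) This fails. Under r = F, q = F, the left side is false but the right side is true.

(⟹) Assume the antecedent. If r is true, the antecedent cannot hold. If r is false, (¬r ∧ q) ∨ (¬q ∨ ¬r) reduces to true regardless of the other variables. Either way (¬r ∧ q) ∨ (¬q ∨ ¬r) holds.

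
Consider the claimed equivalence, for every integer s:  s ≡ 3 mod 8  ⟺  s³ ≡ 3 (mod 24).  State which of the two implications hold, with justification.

Only the reverse direction holds.

Forward direction. This fails: take s = 11. Then 11 ≡ 3 (mod 8), but 11³ = 1331 ≡ 11 (mod 24), not 3.

Converse. The residues r modulo 24 with r³ ≡ 3 (mod 24) are exactly {3}, and each is ≡ 3 (mod 8).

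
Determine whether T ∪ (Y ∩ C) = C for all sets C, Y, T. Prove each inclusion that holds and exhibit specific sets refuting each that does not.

(⟹) This inclusion fails. Take C = ∅, Y = ∅, T = {1}; then 1 ∈ T ∪ (Y ∩ C) but 1 ∉ C.

(⟸) This inclusion fails. Take C = {1}, Y = ∅, T = ∅; then 1 ∈ C but 1 ∉ T ∪ (Y ∩ C).

Neither inclusion holds.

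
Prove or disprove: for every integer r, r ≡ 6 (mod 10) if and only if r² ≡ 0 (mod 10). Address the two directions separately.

[⇒] This fails: take r = 6. Then 6 ≡ 6 (mod 10), but 6² = 36 ≡ 6 (mod 10), not 0.

[⇐] This fails: take r = 0. Then 0² = 0 ≡ 0 (mod 10), yet 0 ≡ 0 (mod 10), not 6.

Neither implication holds.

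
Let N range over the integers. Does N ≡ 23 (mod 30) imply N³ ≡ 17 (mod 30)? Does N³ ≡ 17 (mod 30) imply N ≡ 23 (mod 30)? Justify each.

Both directions hold; the statement is true.

[⇒] Suppose N ≡ 23 (mod 30). Write N = 30j + 23. Then (30j + 23)³ = 27000j³ + 62100j² + 47610j + 12167 = 30(900j³ + 2070j² + 1587j + 405) + 17, so N³ ≡ 17 (mod 30).

[⇐] Conversely, suppose N³ ≡ 17 (mod 30). The only residue r in {0, …, 29} with r³ ≡ 17 (mod 30) is r = 23, so N ≡ 23 (mod 30).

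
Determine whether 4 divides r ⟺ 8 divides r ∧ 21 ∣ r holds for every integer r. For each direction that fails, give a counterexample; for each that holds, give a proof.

Only the converse holds.

(→) This fails: take r = 4. Certainly 4 ∣ 4, but 8 ∤ 4.

(←) Suppose 8 ∣ r and 21 ∣ r. Any common multiple of 8 and 21 is a multiple of their lcm; here gcd(8, 21) = 1, so lcm(8, 21) = 8·21 = 168, so 168 ∣ r. Since 4 ∣ 168, it follows that 4 ∣ r.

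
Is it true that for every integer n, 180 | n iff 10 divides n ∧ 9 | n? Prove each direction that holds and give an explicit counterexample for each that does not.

(⇒) If 180 ∣ n, write n = 180q. Since 180 = 18·10, n = 10·(18q), so 10 ∣ n; and since 180 = 20·9, n = 9·(20q), so 9 ∣ n.

(⇐) This fails: take n = 90. Both 10 ∣ 90 and 9 ∣ 90, yet 90 is not a multiple of 180 (since 90 = 0·180 + 90), so 180 ∤ 90.

(⇒) holds; (⇐) fails.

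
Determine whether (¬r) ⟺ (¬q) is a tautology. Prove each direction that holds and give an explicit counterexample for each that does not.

(→) This fails. Under q = T, r = F, the left side is true but the right side is false.

(←) This fails. Under q = F, r = T, the left side is false but the right side is true.

Neither implication holds.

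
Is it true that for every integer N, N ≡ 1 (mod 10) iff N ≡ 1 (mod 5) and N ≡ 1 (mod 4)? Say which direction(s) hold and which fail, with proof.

[⇒] This fails: N = 11 gives 11 ≡ 1 (mod 10) but 11 ≡ 3 (mod 4), so the conjunction on the right does not hold.

[⇐] Conversely, if N ≡ 1 (mod 5) and N ≡ 1 (mod 4), then by the Chinese remainder theorem N ≡ 1 (mod 20). Since 1 ≡ 1 (mod 10) and 10 ∣ 20, we get N ≡ 1 (mod 10).

(⇒) fails; (⇐) holds.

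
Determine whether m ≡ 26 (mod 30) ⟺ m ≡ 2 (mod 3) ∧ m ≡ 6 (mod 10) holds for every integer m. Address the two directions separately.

Converse. If m ≡ 2 (mod 3) and m ≡ 6 (mod 10), then by the Chinese remainder theorem m ≡ 26 (mod 30). This is exactly m ≡ 26 (mod 30).

Forward direction. Suppose m ≡ 26 (mod 30); write m = 30j + 26. Since 3 ∣ 30, reducing mod 3 gives m ≡ 26 ≡ 2 (mod 3); since 10 ∣ 30, reducing mod 10 gives m ≡ 26 ≡ 6 (mod 10).

The biconditional holds.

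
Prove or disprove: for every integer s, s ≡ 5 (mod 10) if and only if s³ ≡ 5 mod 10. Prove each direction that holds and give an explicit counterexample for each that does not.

Both directions hold.

(⇒) Suppose s ≡ 5 (mod 10). Write s = 10j + 5. Then (10j + 5)³ = 1000j³ + 1500j² + 750j + 125 = 10(100j³ + 150j² + 75j + 12) + 5, so s³ ≡ 5 (mod 10).

(⇐) Conversely, suppose s³ ≡ 5 (mod 10). The only residue r in {0, …, 9} with r³ ≡ 5 (mod 10) is r = 5, so s ≡ 5 (mod 10).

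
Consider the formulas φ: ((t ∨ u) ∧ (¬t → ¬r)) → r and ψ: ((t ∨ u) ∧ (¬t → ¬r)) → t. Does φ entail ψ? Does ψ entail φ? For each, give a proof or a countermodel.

(⇐) This fails. Under u = F, t = T, r = F, the left side is false but the right side is true.

(⇒) Assume the antecedent. If u is true, the antecedent forces (u = T, t = F, r = T) or (u = T, t = T, r = T), and ((t ∨ u) ∧ (¬t → ¬r)) → t holds there. If u is false, ((t ∨ u) ∧ (¬t → ¬r)) → t reduces to true regardless of the other variables. Either way ((t ∨ u) ∧ (¬t → ¬r)) → t holds.

Not equivalent: only (⇒) holds.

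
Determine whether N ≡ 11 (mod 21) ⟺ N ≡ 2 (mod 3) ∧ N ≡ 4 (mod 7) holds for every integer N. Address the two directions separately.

The biconditional holds.

[⇐] If N ≡ 2 (mod 3) and N ≡ 4 (mod 7), then by the Chinese remainder theorem N ≡ 11 (mod 21). This is exactly N ≡ 11 (mod 21).

[⇒] Suppose N ≡ 11 (mod 21); write N = 21j + 11. Since 3 ∣ 21, reducing mod 3 gives N ≡ 11 ≡ 2 (mod 3); since 7 ∣ 21, reducing mod 7 gives N ≡ 11 ≡ 4 (mod 7).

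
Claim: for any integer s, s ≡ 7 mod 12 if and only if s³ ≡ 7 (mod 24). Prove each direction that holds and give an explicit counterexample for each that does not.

(⇒) This fails: take s = 19. Then 19 ≡ 7 (mod 12), but 19³ = 6859 ≡ 19 (mod 24), not 7.

(⇐) Conversely, the residues r modulo 24 with r³ ≡ 7 (mod 24) are exactly {7}, and each is ≡ 7 (mod 12).

Not equivalent: only (⇐) holds.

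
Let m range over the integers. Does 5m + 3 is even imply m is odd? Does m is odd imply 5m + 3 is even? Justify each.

(⟹) Suppose 5m + 3 is even. Since 5 is odd, 5m and m have the same parity, so 5m + 3 ≡ m + 3 (mod 2). As 3 is odd, 5m + 3 is even exactly when m is odd. Thus m is odd.

(⟸) Conversely, suppose m is odd; write m = 2j + 1. Then 5m + 3 = 5·(2j + 1) + 3 = 2·5j + 8, which is even.

Equivalent; both directions hold.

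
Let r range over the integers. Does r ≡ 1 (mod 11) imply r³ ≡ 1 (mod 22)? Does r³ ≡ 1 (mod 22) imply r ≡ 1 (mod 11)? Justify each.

Only the reverse direction holds.

(⇐) The residues r modulo 22 with r³ ≡ 1 (mod 22) are exactly {1}, and each is ≡ 1 (mod 11).

(⇒) This fails: take r = 12. Then 12 ≡ 1 (mod 11), but 12³ = 1728 ≡ 12 (mod 22), not 1.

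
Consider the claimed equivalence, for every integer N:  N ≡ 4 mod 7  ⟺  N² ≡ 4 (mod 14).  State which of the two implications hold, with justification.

Neither direction holds.

Forward direction. This fails: take N = 4. Then 4 ≡ 4 (mod 7), but 4² = 16 ≡ 2 (mod 14), not 4.

Converse. This fails: take N = 2. Then 2² = 4 ≡ 4 (mod 14), yet 2 ≡ 2 (mod 7), not 4.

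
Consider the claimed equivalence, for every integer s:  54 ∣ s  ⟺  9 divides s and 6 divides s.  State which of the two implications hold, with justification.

Converse. This fails: take s = 18. Both 9 ∣ 18 and 6 ∣ 18, yet 18 is not a multiple of 54 (since 18 = 0·54 + 18), so 54 ∤ 18.

Forward direction. If 54 ∣ s, write s = 54q. Since 54 = 6·9, s = 9·(6q), so 9 ∣ s; and since 54 = 9·6, s = 6·(9q), so 6 ∣ s.

Only the forward implication holds.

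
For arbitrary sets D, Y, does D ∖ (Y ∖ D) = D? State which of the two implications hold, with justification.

(⊇) Let x ∈ D. Then either x ∈ D and x ∉ Y; or x ∈ D ∩ Y. In each case x ∈ D ∖ (Y ∖ D), so D ⊆ D ∖ (Y ∖ D).

(⊆) Let x ∈ D ∖ (Y ∖ D). Then either x ∈ D and x ∉ Y; or x ∈ D ∩ Y. In each case x ∈ D, so D ∖ (Y ∖ D) ⊆ D.

Both inclusions hold.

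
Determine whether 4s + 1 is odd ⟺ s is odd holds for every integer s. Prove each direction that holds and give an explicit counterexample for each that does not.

Only the converse holds.

(←) Suppose s is odd. Since 4 is even, 4s is even for every s, so 4s + 1 has the same parity as 1, which is odd. Hence 4s + 1 is odd.

(→) This fails: take s = 0. Then 4s + 1 = 1, which is odd, yet s = 0 is even, not odd.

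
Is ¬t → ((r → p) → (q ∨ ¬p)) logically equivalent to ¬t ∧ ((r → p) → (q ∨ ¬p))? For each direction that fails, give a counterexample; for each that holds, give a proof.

[⇒] This fails. Under t = T, p = F, r = F, q = F, the left side is true but the right side is false.

[⇐] Assume the antecedent. If p is true, the antecedent forces (t = F, p = T, r = F, q = T) or (t = F, p = T, r = T, q = T), and ¬t → ((r → p) → (q ∨ ¬p)) holds there. If p is false, ¬t → ((r → p) → (q ∨ ¬p)) reduces to true regardless of the other variables. Either way ¬t → ((r → p) → (q ∨ ¬p)) holds.

Only the converse holds.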